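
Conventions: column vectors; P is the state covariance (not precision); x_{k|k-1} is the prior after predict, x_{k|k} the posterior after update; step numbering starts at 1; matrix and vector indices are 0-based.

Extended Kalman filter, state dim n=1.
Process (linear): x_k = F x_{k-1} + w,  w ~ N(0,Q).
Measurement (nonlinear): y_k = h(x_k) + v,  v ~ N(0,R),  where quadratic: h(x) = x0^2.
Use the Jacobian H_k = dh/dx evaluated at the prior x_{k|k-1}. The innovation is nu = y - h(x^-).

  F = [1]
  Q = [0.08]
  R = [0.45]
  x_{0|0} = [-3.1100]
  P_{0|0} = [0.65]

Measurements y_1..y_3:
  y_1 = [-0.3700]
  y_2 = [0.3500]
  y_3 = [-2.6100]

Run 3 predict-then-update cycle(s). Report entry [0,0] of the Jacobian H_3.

H_jac[0,0] = -2.1991

step 1: x^-=[-3.1100]  P^-=[0.7300]  H_jac=[-6.2200]  S=[28.6925]  K=[-0.1583]  nu=[-10.0421]  x^+=[-1.5208]  P^+=[0.0114]
step 2: x^-=[-1.5208]  P^-=[0.0914]  H_jac=[-3.0417]  S=[1.2961]  K=[-0.2146]  nu=[-1.9629]  x^+=[-1.0996]  P^+=[0.0318]
step 3: x^-=[-1.0996]  P^-=[0.1118]  H_jac=[-2.1991]  S=[0.9904]  K=[-0.2481]  nu=[-3.8190]  x^+=[-0.1520]  P^+=[0.0508]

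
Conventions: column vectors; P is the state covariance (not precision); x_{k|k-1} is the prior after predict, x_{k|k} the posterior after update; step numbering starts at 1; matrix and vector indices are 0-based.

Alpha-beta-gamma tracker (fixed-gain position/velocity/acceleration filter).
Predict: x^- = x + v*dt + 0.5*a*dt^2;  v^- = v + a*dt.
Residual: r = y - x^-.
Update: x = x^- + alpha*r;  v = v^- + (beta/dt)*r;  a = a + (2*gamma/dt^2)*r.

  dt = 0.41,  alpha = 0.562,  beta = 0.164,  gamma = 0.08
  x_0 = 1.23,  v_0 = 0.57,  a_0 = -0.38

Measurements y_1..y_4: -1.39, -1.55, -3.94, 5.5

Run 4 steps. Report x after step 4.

x_post = 0.6495

step 1: x_pred=1.4318  r=-2.8218  x^+=-0.1541  v^+=-0.7145  a^+=-3.0658
step 2: x_pred=-0.7047  r=-0.8453  x^+=-1.1798  v^+=-2.3096  a^+=-3.8704
step 3: x_pred=-2.4520  r=-1.4880  x^+=-3.2883  v^+=-4.4917  a^+=-5.2867
step 4: x_pred=-5.5742  r=11.0742  x^+=0.6495  v^+=-2.2295  a^+=5.2539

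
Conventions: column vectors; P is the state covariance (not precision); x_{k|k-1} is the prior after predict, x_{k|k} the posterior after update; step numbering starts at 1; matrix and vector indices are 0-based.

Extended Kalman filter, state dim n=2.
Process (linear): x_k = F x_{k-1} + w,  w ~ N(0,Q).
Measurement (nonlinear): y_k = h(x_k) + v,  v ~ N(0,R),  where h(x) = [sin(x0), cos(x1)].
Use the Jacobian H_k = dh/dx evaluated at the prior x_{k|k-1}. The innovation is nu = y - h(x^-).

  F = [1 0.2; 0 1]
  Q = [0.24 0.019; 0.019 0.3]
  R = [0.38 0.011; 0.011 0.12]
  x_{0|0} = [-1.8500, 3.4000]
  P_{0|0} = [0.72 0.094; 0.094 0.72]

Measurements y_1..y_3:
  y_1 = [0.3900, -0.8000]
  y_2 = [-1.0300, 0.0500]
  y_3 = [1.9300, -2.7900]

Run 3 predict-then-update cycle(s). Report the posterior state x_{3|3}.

step 1: x^-=[-1.1700, 3.4000]  P^-=[1.0264 0.2570; 0.2570 1.0200]  H_jac=[0.3902 0.0000; 0.0000 0.2555]  S=[0.5362 0.0366; 0.0366 0.1866]  K=[0.7326 0.2082; 0.0928 1.3786]  nu=[1.3108, 0.1668]  x^+=[-0.1751, 3.7516]  P^+=[0.7194 0.1293; 0.1293 0.6514]
step 2: x^-=[0.5753, 3.7516]  P^-=[1.0371 0.2786; 0.2786 0.9514]  H_jac=[0.8391 0.0000; 0.0000 0.5729]  S=[1.1102 0.1449; 0.1449 0.4322]  K=[0.7693 0.1113; 0.0481 1.2448]  nu=[-1.5741, 0.8696]  x^+=[-0.5389, 4.7585]  P^+=[0.3499 0.0381; 0.0381 0.2617]
step 3: x^-=[0.4128, 4.7585]  P^-=[0.6156 0.1094; 0.1094 0.5617]  H_jac=[0.9160 0.0000; 0.0000 0.9989]  S=[0.8965 0.1111; 0.1111 0.6805]  K=[0.6216 0.0591; 0.0098 0.8229]  nu=[1.5289, -2.8361]  x^+=[1.1955, 2.4396]  P^+=[0.2586 0.0139; 0.0139 0.0990]

x_post = [1.1955, 2.4396]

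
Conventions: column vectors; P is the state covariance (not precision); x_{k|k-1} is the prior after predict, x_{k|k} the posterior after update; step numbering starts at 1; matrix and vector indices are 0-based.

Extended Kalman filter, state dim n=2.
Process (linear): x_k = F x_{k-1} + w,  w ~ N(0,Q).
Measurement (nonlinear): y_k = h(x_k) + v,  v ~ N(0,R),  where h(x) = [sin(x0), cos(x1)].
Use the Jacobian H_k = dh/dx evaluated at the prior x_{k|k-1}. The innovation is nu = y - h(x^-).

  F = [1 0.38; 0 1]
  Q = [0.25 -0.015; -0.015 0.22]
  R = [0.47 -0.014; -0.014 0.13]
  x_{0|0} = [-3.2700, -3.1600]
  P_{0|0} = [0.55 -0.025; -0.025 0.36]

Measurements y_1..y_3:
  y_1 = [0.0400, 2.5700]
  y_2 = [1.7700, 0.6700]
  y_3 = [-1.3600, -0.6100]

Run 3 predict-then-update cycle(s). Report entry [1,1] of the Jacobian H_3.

step 1: x^-=[-4.4708, -3.1600]  P^-=[0.8330 0.0968; 0.0968 0.5800]  H_jac=[-0.2392 0.0000; 0.0000 -0.0184]  S=[0.5177 -0.0136; -0.0136 0.1302]  K=[-0.3864 -0.0540; -0.0470 -0.0869]  nu=[-0.9310, 3.5698]  x^+=[-4.3038, -3.4264]  P^+=[0.7559 0.0873; 0.0873 0.5780]
step 2: x^-=[-5.6058, -3.4264]  P^-=[1.1557 0.2919; 0.2919 0.7980]  H_jac=[0.7792 0.0000; 0.0000 -0.2810]  S=[1.1717 -0.0779; -0.0779 0.1930]  K=[0.7607 -0.1179; 0.1201 -1.1133]  nu=[1.1432, 1.6297]  x^+=[-4.9282, -5.1035]  P^+=[0.4610 0.0924; 0.0924 0.5210]
step 3: x^-=[-6.8676, -5.1035]  P^-=[0.8565 0.2754; 0.2754 0.7410]  H_jac=[0.8340 0.0000; 0.0000 -0.9245]  S=[1.0658 -0.2264; -0.2264 0.7633]  K=[0.6397 -0.1439; 0.0266 -0.8896]  nu=[-0.8083, -0.9912]  x^+=[-7.2420, -4.2432]  P^+=[0.3629 0.0299; 0.0299 0.1255]

H_jac[1,1] = -0.9245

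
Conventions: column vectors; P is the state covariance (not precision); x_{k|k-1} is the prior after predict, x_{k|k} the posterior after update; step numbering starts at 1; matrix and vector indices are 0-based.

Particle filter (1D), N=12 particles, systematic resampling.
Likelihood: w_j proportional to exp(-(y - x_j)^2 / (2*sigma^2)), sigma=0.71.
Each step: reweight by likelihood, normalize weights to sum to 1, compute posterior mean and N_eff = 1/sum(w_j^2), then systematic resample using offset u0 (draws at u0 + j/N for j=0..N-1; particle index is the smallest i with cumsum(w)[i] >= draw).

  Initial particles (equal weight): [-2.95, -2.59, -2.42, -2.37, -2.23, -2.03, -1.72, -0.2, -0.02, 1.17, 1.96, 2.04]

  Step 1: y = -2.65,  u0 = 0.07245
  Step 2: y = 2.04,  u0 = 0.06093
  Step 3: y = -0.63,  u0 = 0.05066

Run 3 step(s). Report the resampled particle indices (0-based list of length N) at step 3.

resampled_idx = [1, 2, 3, 4, 5, 6, 7, 7, 8, 9, 10, 11]

step 1: w=[0.1595, 0.1737, 0.1654, 0.1613, 0.1464, 0.1191, 0.0739, 0.0005, 0.0002, 0.0000, 0.0000, 0.0000]  mean=-2.3985  Neff=6.6630  idx=[0, 0, 1, 1, 2, 2, 3, 3, 4, 5, 5, 6]
step 2: w=[0.0000, 0.0000, 0.0006, 0.0006, 0.0027, 0.0027, 0.0042, 0.0042, 0.0142, 0.0741, 0.0741, 0.8226]  mean=-1.7836  Neff=1.4539  idx=[9, 10, 11, 11, 11, 11, 11, 11, 11, 11, 11, 11]
step 3: w=[0.0425, 0.0425, 0.0915, 0.0915, 0.0915, 0.0915, 0.0915, 0.0915, 0.0915, 0.0915, 0.0915, 0.0915]  mean=-1.7464  Neff=11.4514  idx=[1, 2, 3, 4, 5, 6, 7, 7, 8, 9, 10, 11]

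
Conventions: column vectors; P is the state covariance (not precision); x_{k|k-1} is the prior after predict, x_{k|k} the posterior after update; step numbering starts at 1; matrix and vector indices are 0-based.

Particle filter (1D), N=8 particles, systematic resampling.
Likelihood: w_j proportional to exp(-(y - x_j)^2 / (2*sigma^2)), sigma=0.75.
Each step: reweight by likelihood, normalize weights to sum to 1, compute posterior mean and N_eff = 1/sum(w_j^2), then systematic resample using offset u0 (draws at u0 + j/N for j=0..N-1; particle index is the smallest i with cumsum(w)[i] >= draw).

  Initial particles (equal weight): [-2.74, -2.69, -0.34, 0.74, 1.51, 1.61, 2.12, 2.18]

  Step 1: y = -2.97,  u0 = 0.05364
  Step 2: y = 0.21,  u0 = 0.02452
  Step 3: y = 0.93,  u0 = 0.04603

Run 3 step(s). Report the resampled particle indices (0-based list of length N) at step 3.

resampled_idx = [0, 1, 2, 4, 4, 5, 6, 7]

step 1: w=[0.5051, 0.4938, 0.0011, 0.0000, 0.0000, 0.0000, 0.0000, 0.0000]  mean=-2.7126  Neff=2.0043  idx=[0, 0, 0, 0, 1, 1, 1, 1]
step 2: w=[0.1088, 0.1088, 0.1088, 0.1088, 0.1412, 0.1412, 0.1412, 0.1412]  mean=-2.7118  Neff=7.8685  idx=[0, 1, 2, 3, 4, 5, 6, 7]
step 3: w=[0.1049, 0.1049, 0.1049, 0.1049, 0.1451, 0.1451, 0.1451, 0.1451]  mean=-2.7110  Neff=7.7989  idx=[0, 1, 2, 4, 4, 5, 6, 7]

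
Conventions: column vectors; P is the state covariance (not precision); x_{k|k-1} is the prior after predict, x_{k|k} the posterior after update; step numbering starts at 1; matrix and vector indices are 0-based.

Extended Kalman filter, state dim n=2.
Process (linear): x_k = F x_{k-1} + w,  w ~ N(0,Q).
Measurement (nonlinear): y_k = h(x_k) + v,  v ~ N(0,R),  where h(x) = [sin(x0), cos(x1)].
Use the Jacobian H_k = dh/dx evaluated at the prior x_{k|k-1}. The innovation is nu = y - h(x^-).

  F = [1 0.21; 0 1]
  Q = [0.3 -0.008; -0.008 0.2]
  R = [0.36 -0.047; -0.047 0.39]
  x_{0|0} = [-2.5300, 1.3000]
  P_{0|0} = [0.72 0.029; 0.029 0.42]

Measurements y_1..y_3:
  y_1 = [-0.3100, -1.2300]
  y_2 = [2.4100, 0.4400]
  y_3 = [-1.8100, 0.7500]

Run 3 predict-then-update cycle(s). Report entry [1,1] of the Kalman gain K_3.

K[1,1] = -0.5385

step 1: x^-=[-2.2570, 1.3000]  P^-=[1.0507 0.1092; 0.1092 0.6200]  H_jac=[-0.6336 0.0000; 0.0000 -0.9636]  S=[0.7818 0.0197; 0.0197 0.9656]  K=[-0.8492 -0.0917; -0.0730 -0.6172]  nu=[0.4637, -1.4975]  x^+=[-2.5135, 2.1904]  P^+=[0.4757 -0.0043; -0.0043 0.2462]
step 2: x^-=[-2.0535, 2.1904]  P^-=[0.7848 0.0394; 0.0394 0.4462]  H_jac=[-0.4642 0.0000; 0.0000 -0.8141]  S=[0.5291 -0.0321; -0.0321 0.6858]  K=[-0.6933 -0.0792; -0.0669 -0.5329]  nu=[3.2957, 1.0207]  x^+=[-4.4193, 1.4260]  P^+=[0.5297 -0.0021; -0.0021 0.2514]
step 3: x^-=[-4.1198, 1.4260]  P^-=[0.8399 0.0427; 0.0427 0.4514]  H_jac=[-0.5585 0.0000; 0.0000 -0.9895]  S=[0.6220 -0.0234; -0.0234 0.8320]  K=[-0.7569 -0.0721; -0.0586 -0.5385]  nu=[-2.6395, 0.6057]  x^+=[-2.1657, 1.2545]  P^+=[0.4818 -0.0075; -0.0075 0.2095]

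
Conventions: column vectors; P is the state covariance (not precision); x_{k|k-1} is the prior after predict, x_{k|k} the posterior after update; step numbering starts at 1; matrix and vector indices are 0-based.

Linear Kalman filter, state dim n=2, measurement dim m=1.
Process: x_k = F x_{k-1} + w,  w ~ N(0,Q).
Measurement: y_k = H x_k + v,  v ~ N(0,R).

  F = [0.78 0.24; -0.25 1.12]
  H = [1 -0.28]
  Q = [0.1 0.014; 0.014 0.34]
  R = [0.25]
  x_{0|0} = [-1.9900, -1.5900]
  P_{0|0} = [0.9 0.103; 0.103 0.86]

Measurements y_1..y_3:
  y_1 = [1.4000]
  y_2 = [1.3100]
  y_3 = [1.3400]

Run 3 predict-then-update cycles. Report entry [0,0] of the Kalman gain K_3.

step 1: x^-=[-1.9338, -1.2833]  P^-=[0.7357 0.1535; 0.1535 1.4174]  S=[1.0108]  K=[0.6853; -0.2408]  nu=[2.9745]  x^+=[0.1045, -1.9995]  P^+=[0.2610 0.3203; 0.3203 1.3588]
step 2: x^-=[-0.3984, -2.2656]  P^-=[0.4570 0.5889; 0.5889 1.8814]  S=[0.5247]  K=[0.5567; 0.1184]  nu=[1.0740]  x^+=[0.1995, -2.1384]  P^+=[0.2944 0.5543; 0.5543 1.8740]
step 3: x^-=[-0.3576, -2.4449]  P^-=[0.5946 0.9113; 0.9113 2.3988]  S=[0.5223]  K=[0.6498; 0.4589]  nu=[1.0131]  x^+=[0.3007, -1.9800]  P^+=[0.3740 0.7556; 0.7556 2.2888]

K[0,0] = 0.6498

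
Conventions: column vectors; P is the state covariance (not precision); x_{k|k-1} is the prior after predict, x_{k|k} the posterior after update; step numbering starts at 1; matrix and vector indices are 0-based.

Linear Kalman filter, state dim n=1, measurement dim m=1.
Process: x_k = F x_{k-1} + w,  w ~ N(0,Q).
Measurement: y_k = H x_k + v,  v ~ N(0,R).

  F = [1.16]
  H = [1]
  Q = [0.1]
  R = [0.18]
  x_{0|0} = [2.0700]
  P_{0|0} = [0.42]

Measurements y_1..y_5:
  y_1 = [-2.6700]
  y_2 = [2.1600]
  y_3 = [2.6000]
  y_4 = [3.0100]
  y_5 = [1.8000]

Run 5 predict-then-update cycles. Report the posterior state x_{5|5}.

x_post = [2.3346]

step 1: x^-=[2.4012]  P^-=[0.6652]  S=[0.8452]  K=[0.7870]  nu=[-5.0712]  x^+=[-1.5899]  P^+=[0.1417]
step 2: x^-=[-1.8443]  P^-=[0.2906]  S=[0.4706]  K=[0.6175]  nu=[4.0043]  x^+=[0.6285]  P^+=[0.1112]
step 3: x^-=[0.7290]  P^-=[0.2496]  S=[0.4296]  K=[0.5810]  nu=[1.8710]  x^+=[1.8160]  P^+=[0.1046]
step 4: x^-=[2.1066]  P^-=[0.2407]  S=[0.4207]  K=[0.5722]  nu=[0.9034]  x^+=[2.6235]  P^+=[0.1030]
step 5: x^-=[3.0432]  P^-=[0.2386]  S=[0.4186]  K=[0.5700]  nu=[-1.2432]  x^+=[2.3346]  P^+=[0.1026]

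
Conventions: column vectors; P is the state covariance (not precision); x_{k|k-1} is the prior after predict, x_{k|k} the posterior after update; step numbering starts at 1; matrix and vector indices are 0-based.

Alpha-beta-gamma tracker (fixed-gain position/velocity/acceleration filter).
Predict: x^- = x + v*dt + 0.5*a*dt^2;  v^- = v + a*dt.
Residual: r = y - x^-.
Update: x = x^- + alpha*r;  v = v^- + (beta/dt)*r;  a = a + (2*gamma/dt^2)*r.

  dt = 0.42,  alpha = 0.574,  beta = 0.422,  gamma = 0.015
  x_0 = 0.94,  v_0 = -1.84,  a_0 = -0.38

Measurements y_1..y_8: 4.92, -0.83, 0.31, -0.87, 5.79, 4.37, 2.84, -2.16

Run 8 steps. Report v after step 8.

step 1: x_pred=0.1337  r=4.7863  x^+=2.8810  v^+=2.8095  a^+=0.4340
step 2: x_pred=4.0993  r=-4.9293  x^+=1.2699  v^+=-1.9610  a^+=-0.4043
step 3: x_pred=0.4106  r=-0.1006  x^+=0.3529  v^+=-2.2319  a^+=-0.4214
step 4: x_pred=-0.6217  r=-0.2483  x^+=-0.7642  v^+=-2.6584  a^+=-0.4637
step 5: x_pred=-1.9216  r=7.7116  x^+=2.5048  v^+=4.8953  a^+=0.8478
step 6: x_pred=4.6356  r=-0.2656  x^+=4.4832  v^+=4.9845  a^+=0.8027
step 7: x_pred=6.6474  r=-3.8074  x^+=4.4620  v^+=1.4960  a^+=0.1552
step 8: x_pred=5.1040  r=-7.2640  x^+=0.9345  v^+=-5.7374  a^+=-1.0802

v_post = -5.7374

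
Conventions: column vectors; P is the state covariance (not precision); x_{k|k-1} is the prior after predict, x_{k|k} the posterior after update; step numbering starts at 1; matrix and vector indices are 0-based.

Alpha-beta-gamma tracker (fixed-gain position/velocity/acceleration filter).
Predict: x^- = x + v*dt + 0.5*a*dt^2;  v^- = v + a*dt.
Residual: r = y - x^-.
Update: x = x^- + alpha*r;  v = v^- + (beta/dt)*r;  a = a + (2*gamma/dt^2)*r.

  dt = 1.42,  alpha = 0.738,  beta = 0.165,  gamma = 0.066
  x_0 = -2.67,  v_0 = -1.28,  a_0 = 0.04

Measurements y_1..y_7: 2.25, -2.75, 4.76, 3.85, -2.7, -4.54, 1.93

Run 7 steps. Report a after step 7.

step 1: x_pred=-4.4473  r=6.6973  x^+=0.4953  v^+=-0.4450  a^+=0.4784
step 2: x_pred=0.3458  r=-3.0958  x^+=-1.9389  v^+=-0.1254  a^+=0.2758
step 3: x_pred=-1.8389  r=6.5989  x^+=3.0311  v^+=1.0330  a^+=0.7077
step 4: x_pred=5.2115  r=-1.3615  x^+=4.2067  v^+=1.8798  a^+=0.6186
step 5: x_pred=7.4997  r=-10.1997  x^+=-0.0277  v^+=1.5731  a^+=-0.0491
step 6: x_pred=2.1566  r=-6.6966  x^+=-2.7855  v^+=0.7252  a^+=-0.4875
step 7: x_pred=-2.2471  r=4.1771  x^+=0.8356  v^+=0.5184  a^+=-0.2140

a_post = -0.2140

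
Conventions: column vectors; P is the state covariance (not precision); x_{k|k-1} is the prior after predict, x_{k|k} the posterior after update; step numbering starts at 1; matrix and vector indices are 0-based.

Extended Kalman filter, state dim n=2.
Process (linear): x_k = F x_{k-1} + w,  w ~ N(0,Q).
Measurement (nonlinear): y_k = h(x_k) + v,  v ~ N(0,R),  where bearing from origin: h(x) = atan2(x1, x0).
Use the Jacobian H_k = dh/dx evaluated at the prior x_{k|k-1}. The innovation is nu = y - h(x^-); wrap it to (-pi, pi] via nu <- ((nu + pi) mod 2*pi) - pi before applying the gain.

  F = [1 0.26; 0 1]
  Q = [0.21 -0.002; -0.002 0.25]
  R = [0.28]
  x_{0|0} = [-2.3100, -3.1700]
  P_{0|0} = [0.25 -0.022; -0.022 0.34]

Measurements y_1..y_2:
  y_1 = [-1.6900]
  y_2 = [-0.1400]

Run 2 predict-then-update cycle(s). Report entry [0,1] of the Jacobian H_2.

step 1: x^-=[-3.1342, -3.1700]  P^-=[0.4715 0.0644; 0.0644 0.5900]  H_jac=[0.1595 -0.1577]  S=[0.3034]  K=[0.2144; -0.2728]  nu=[0.6605]  x^+=[-2.9926, -3.3502]  P^+=[0.4576 0.0822; 0.0822 0.5674]
step 2: x^-=[-3.8636, -3.3502]  P^-=[0.7487 0.2277; 0.2277 0.8174]  H_jac=[0.1281 -0.1477]  S=[0.3015]  K=[0.2065; -0.3038]  nu=[2.2872]  x^+=[-3.3912, -4.0451]  P^+=[0.7358 0.2466; 0.2466 0.7896]

H_jac[0,1] = -0.1477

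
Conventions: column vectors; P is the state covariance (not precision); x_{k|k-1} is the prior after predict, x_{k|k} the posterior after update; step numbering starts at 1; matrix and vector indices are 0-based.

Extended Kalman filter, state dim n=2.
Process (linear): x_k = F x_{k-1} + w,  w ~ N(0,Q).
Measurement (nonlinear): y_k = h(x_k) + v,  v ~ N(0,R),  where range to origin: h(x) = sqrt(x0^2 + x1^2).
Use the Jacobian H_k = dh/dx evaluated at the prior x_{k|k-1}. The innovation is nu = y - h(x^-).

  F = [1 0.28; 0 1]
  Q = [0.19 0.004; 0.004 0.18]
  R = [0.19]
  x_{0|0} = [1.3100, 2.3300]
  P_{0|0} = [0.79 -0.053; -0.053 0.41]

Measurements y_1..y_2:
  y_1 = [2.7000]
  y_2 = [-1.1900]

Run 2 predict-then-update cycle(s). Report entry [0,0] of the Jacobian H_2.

H_jac[0,0] = 0.7337

step 1: x^-=[1.9624, 2.3300]  P^-=[0.9825 0.0658; 0.0658 0.5900]  H_jac=[0.6442 0.7649]  S=[1.0077]  K=[0.6780; 0.4899]  nu=[-0.3463]  x^+=[1.7276, 2.1604]  P^+=[0.5192 -0.2689; -0.2689 0.3482]
step 2: x^-=[2.3325, 2.1604]  P^-=[0.5860 -0.1674; -0.1674 0.5282]  H_jac=[0.7337 0.6795]  S=[0.5823]  K=[0.5429; 0.4054]  nu=[-4.3693]  x^+=[-0.0394, 0.3891]  P^+=[0.4143 -0.2956; -0.2956 0.4325]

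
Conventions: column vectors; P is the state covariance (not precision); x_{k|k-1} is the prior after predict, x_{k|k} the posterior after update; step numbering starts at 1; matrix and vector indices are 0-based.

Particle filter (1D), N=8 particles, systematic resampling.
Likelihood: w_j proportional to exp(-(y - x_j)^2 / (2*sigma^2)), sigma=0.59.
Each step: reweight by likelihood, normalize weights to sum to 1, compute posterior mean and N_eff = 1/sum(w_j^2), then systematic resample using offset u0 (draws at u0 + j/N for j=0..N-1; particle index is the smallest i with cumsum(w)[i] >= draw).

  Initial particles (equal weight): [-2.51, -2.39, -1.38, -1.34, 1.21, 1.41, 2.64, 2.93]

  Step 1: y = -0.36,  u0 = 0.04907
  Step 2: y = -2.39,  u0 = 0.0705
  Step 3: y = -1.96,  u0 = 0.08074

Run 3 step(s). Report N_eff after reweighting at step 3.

step 1: w=[0.0025, 0.0052, 0.4313, 0.4839, 0.0557, 0.0214, 0.0000, 0.0000]  mean=-1.1647  Neff=2.3597  idx=[2, 2, 2, 2, 3, 3, 3, 4]
step 2: w=[0.1500, 0.1500, 0.1500, 0.1500, 0.1333, 0.1333, 0.1333, 0.0000]  mean=-1.3640  Neff=6.9765  idx=[0, 1, 2, 2, 3, 4, 5, 6]
step 3: w=[0.1282, 0.1282, 0.1282, 0.1282, 0.1282, 0.1197, 0.1197, 0.1197]  mean=-1.3656  Neff=7.9913  idx=[0, 1, 2, 3, 4, 5, 6, 7]

N_eff = 7.9913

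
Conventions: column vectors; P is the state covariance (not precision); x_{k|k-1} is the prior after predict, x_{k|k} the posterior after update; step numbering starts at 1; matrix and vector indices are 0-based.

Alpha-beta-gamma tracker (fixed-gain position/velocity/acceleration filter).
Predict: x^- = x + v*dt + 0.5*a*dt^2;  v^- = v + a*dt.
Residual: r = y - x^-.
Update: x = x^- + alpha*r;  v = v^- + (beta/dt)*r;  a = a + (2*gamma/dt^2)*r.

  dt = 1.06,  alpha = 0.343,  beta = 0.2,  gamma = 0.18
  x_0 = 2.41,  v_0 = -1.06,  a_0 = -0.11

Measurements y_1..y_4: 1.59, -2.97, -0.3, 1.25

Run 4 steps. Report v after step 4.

v_post = -1.1506

step 1: x_pred=1.2246  r=0.3654  x^+=1.3499  v^+=-1.1077  a^+=0.0071
step 2: x_pred=0.1798  r=-3.1498  x^+=-0.9006  v^+=-1.6945  a^+=-1.0021
step 3: x_pred=-3.2597  r=2.9597  x^+=-2.2445  v^+=-2.1983  a^+=-0.0538
step 4: x_pred=-4.6049  r=5.8549  x^+=-2.5967  v^+=-1.1506  a^+=1.8221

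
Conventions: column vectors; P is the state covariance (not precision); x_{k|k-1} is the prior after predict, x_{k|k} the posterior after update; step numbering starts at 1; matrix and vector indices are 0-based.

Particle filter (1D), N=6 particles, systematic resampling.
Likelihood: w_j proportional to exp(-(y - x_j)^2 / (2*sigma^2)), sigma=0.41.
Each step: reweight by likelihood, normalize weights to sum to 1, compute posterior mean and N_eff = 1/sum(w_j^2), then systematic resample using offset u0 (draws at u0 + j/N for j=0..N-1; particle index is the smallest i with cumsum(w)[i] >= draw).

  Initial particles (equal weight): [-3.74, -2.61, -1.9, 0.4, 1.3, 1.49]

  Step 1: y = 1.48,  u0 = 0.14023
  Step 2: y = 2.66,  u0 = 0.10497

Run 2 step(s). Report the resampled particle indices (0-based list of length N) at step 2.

resampled_idx = [1, 3, 3, 4, 5, 5]

step 1: w=[0.0000, 0.0000, 0.0000, 0.0161, 0.4684, 0.5156]  mean=1.3835  Neff=2.0600  idx=[4, 4, 4, 5, 5, 5]
step 2: w=[0.0644, 0.0644, 0.0644, 0.2690, 0.2690, 0.2690]  mean=1.4533  Neff=4.3583  idx=[1, 3, 3, 4, 5, 5]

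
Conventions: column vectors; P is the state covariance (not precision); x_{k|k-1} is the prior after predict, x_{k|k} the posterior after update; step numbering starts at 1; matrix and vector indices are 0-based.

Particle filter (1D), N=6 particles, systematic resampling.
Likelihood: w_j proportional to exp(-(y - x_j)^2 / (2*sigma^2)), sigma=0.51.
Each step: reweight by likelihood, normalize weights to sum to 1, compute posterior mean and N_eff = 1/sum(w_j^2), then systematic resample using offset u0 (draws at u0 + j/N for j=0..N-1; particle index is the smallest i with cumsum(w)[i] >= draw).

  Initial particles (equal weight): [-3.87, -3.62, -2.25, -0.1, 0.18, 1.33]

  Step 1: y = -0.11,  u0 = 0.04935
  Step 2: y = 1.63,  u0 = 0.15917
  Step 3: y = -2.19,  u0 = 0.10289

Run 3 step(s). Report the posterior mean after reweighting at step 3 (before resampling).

step 1: w=[0.0000, 0.0000, 0.0001, 0.5349, 0.4551, 0.0099]  mean=0.0415  Neff=2.0271  idx=[3, 3, 3, 4, 4, 4]
step 2: w=[0.0510, 0.0510, 0.0510, 0.2824, 0.2824, 0.2824]  mean=0.1372  Neff=4.0492  idx=[3, 3, 4, 4, 5, 5]
step 3: w=[0.1667, 0.1667, 0.1667, 0.1667, 0.1667, 0.1667]  mean=0.1800  Neff=6.0000  idx=[0, 1, 2, 3, 4, 5]

post_mean = 0.1800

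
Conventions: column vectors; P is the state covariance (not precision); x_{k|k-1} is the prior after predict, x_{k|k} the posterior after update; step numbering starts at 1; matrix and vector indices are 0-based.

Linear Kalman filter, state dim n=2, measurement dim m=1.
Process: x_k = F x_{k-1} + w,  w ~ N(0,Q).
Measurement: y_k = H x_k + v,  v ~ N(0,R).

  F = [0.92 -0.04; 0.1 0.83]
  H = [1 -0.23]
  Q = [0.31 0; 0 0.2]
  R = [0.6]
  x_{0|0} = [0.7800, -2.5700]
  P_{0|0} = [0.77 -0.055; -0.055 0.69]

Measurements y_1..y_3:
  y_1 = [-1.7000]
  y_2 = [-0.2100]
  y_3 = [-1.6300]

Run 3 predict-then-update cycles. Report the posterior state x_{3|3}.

x_post = [-1.2332, -1.3205]

step 1: x^-=[0.8204, -2.0551]  P^-=[0.9669 0.0062; 0.0062 0.6739]  S=[1.5997]  K=[0.6035; -0.0930]  nu=[-2.9931]  x^+=[-0.9860, -1.7766]  P^+=[0.3842 0.0960; 0.0960 0.6601]
step 2: x^-=[-0.8361, -1.5732]  P^-=[0.6292 0.0863; 0.0863 0.6745]  S=[1.2251]  K=[0.4973; -0.0561]  nu=[0.2642]  x^+=[-0.7046, -1.5880]  P^+=[0.3261 0.1206; 0.1206 0.6706]
step 3: x^-=[-0.5848, -1.3885]  P^-=[0.5782 0.0993; 0.0993 0.6853]  S=[1.1688]  K=[0.4752; -0.0499]  nu=[-1.3646]  x^+=[-1.2332, -1.3205]  P^+=[0.3143 0.1270; 0.1270 0.6824]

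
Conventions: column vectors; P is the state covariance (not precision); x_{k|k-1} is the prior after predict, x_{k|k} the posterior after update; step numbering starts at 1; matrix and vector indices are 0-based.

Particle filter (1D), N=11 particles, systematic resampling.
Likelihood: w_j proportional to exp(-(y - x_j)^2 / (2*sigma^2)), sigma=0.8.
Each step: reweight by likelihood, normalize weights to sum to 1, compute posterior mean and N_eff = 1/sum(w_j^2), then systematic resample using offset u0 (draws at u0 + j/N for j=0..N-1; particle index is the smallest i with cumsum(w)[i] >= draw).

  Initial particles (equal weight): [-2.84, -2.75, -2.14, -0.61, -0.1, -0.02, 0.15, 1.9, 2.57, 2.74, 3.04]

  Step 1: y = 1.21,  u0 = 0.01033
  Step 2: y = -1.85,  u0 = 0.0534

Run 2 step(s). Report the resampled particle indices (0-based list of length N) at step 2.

resampled_idx = [0, 0, 0, 0, 0, 1, 1, 2, 3, 4, 5]

step 1: w=[0.0000, 0.0000, 0.0001, 0.0339, 0.1180, 0.1383, 0.1874, 0.3108, 0.1063, 0.0724, 0.0329]  mean=1.1549  Neff=5.4493  idx=[3, 4, 5, 5, 6, 6, 7, 7, 7, 8, 9]
step 2: w=[0.4803, 0.1459, 0.1167, 0.1167, 0.0702, 0.0702, 0.0000, 0.0000, 0.0000, 0.0000, 0.0000]  mean=-0.2911  Neff=3.4593  idx=[0, 0, 0, 0, 0, 1, 1, 2, 3, 4, 5]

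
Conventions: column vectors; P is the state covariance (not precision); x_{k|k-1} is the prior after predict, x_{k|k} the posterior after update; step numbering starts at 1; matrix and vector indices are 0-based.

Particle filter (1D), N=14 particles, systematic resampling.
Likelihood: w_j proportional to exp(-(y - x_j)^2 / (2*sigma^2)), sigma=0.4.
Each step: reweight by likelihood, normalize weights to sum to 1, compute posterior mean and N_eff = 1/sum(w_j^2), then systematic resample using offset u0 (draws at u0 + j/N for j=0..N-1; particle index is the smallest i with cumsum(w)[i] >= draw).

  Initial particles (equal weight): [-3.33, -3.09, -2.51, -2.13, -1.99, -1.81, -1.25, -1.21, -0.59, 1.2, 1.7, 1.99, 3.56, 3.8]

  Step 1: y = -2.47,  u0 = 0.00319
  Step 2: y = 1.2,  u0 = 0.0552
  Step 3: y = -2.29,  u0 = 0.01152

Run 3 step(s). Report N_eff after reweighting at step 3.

N_eff = 13.7440

step 1: w=[0.0348, 0.1055, 0.3490, 0.2444, 0.1707, 0.0899, 0.0033, 0.0025, 0.0000, 0.0000, 0.0000, 0.0000, 0.0000, 0.0000]  mean=-2.3477  Neff=4.3279  idx=[0, 1, 2, 2, 2, 2, 2, 3, 3, 3, 3, 4, 4, 5]
step 2: w=[0.0000, 0.0000, 0.0000, 0.0000, 0.0000, 0.0000, 0.0000, 0.0017, 0.0017, 0.0017, 0.0017, 0.0286, 0.0286, 0.9361]  mean=-1.8224  Neff=1.1389  idx=[12, 13, 13, 13, 13, 13, 13, 13, 13, 13, 13, 13, 13, 13]
step 3: w=[0.1066, 0.0687, 0.0687, 0.0687, 0.0687, 0.0687, 0.0687, 0.0687, 0.0687, 0.0687, 0.0687, 0.0687, 0.0687, 0.0687]  mean=-1.8292  Neff=13.7440  idx=[0, 0, 1, 2, 3, 4, 5, 6, 7, 8, 10, 11, 12, 13]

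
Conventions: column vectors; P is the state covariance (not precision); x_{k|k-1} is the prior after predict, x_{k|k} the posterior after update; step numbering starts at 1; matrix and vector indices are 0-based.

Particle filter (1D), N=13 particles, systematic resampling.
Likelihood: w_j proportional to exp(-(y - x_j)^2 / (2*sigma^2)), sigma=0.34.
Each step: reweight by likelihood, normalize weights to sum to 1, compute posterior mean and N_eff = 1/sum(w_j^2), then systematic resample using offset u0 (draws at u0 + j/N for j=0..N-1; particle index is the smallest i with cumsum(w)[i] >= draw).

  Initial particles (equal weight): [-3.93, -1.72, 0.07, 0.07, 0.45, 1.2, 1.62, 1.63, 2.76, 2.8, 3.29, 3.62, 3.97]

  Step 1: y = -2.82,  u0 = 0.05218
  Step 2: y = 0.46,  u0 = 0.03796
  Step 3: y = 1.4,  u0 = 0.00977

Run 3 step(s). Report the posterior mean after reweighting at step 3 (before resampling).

step 1: w=[0.4761, 0.5239, 0.0000, 0.0000, 0.0000, 0.0000, 0.0000, 0.0000, 0.0000, 0.0000, 0.0000, 0.0000, 0.0000]  mean=-2.7722  Neff=1.9954  idx=[0, 0, 0, 0, 0, 0, 1, 1, 1, 1, 1, 1, 1]
step 2: w=[0.0000, 0.0000, 0.0000, 0.0000, 0.0000, 0.0000, 0.1429, 0.1429, 0.1429, 0.1429, 0.1429, 0.1429, 0.1429]  mean=-1.7200  Neff=7.0000  idx=[6, 6, 7, 7, 8, 8, 9, 10, 10, 11, 11, 12, 12]
step 3: w=[0.0769, 0.0769, 0.0769, 0.0769, 0.0769, 0.0769, 0.0769, 0.0769, 0.0769, 0.0769, 0.0769, 0.0769, 0.0769]  mean=-1.7200  Neff=13.0000  idx=[0, 1, 2, 3, 4, 5, 6, 7, 8, 9, 10, 11, 12]

post_mean = -1.7200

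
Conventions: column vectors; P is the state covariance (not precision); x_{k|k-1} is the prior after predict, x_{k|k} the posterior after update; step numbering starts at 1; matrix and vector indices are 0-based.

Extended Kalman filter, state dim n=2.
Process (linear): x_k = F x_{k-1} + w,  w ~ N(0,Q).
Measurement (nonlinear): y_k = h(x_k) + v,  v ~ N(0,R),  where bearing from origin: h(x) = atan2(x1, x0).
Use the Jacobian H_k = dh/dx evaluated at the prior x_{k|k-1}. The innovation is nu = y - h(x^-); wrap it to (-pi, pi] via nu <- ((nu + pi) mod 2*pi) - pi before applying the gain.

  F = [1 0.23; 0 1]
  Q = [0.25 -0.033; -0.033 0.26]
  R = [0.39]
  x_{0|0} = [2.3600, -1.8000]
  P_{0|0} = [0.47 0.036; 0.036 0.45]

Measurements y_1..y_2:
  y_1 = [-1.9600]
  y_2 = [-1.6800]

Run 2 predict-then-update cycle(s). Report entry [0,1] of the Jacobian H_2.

H_jac[0,1] = 0.1409

step 1: x^-=[1.9460, -1.8000]  P^-=[0.7604 0.1065; 0.1065 0.7100]  H_jac=[0.2562 0.2769]  S=[0.5095]  K=[0.4402; 0.4395]  nu=[-1.2136]  x^+=[1.4118, -2.3334]  P^+=[0.6616 0.0079; 0.0079 0.6116]
step 2: x^-=[0.8751, -2.3334]  P^-=[0.9476 0.1156; 0.1156 0.8716]  H_jac=[0.3757 0.1409]  S=[0.5533]  K=[0.6729; 0.3005]  nu=[-0.4680]  x^+=[0.5602, -2.4740]  P^+=[0.6971 0.0037; 0.0037 0.8216]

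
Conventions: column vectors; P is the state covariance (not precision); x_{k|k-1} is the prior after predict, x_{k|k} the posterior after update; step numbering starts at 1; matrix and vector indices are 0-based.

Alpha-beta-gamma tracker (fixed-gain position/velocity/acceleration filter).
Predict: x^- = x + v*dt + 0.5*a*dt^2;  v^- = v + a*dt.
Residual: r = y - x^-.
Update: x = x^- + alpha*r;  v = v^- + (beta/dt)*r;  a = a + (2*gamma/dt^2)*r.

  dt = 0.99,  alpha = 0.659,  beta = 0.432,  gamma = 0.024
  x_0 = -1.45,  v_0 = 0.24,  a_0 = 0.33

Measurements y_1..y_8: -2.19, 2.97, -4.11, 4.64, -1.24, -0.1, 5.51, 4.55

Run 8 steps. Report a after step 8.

a_post = 0.2750

step 1: x_pred=-1.0507  r=-1.1393  x^+=-1.8015  v^+=0.0695  a^+=0.2742
step 2: x_pred=-1.5983  r=4.5683  x^+=1.4122  v^+=2.3344  a^+=0.4979
step 3: x_pred=3.9673  r=-8.0773  x^+=-1.3556  v^+=-0.6973  a^+=0.1023
step 4: x_pred=-1.9958  r=6.6358  x^+=2.3772  v^+=2.2997  a^+=0.4273
step 5: x_pred=4.8633  r=-6.1033  x^+=0.8412  v^+=0.0595  a^+=0.1284
step 6: x_pred=0.9630  r=-1.0630  x^+=0.2625  v^+=-0.2773  a^+=0.0764
step 7: x_pred=0.0254  r=5.4846  x^+=3.6398  v^+=2.1916  a^+=0.3450
step 8: x_pred=5.9785  r=-1.4285  x^+=5.0371  v^+=1.9098  a^+=0.2750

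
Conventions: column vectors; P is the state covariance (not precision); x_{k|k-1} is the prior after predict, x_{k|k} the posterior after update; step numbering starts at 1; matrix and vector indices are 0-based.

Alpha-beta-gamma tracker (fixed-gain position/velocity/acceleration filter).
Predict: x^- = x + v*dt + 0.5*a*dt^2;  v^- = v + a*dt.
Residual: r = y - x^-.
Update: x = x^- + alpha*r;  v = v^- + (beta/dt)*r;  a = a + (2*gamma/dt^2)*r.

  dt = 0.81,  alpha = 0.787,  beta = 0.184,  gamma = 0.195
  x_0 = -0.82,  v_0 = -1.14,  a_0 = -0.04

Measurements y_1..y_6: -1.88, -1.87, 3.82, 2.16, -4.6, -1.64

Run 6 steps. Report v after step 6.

v_post = 0.3798

step 1: x_pred=-1.7565  r=-0.1235  x^+=-1.8537  v^+=-1.2004  a^+=-0.1134
step 2: x_pred=-2.8633  r=0.9933  x^+=-2.0816  v^+=-1.0667  a^+=0.4770
step 3: x_pred=-2.7891  r=6.6091  x^+=2.4123  v^+=0.8210  a^+=4.4056
step 4: x_pred=4.5226  r=-2.3626  x^+=2.6632  v^+=3.8529  a^+=3.0012
step 5: x_pred=6.7686  r=-11.3686  x^+=-2.1785  v^+=3.7014  a^+=-3.7565
step 6: x_pred=-0.4127  r=-1.2273  x^+=-1.3786  v^+=0.3798  a^+=-4.4861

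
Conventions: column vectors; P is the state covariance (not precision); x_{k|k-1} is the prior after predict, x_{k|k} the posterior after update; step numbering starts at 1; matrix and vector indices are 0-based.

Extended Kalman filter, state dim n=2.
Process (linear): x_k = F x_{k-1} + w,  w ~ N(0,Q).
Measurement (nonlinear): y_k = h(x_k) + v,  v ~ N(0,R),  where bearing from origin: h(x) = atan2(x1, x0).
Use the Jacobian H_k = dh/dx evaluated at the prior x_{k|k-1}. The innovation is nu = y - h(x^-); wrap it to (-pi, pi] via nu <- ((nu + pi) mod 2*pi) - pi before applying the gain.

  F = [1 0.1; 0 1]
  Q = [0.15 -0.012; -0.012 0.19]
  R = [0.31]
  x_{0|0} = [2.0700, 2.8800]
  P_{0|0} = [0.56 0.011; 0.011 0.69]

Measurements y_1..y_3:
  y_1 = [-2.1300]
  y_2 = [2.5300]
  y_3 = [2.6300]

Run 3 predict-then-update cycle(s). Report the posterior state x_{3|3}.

x_post = [3.2016, 3.7458]

step 1: x^-=[2.3580, 2.8800]  P^-=[0.7191 0.0680; 0.0680 0.8800]  H_jac=[-0.2079 0.1702]  S=[0.3618]  K=[-0.3812; 0.3749]  nu=[-3.0147]  x^+=[3.5073, 1.7496]  P^+=[0.6665 0.1197; 0.1197 0.8291]
step 2: x^-=[3.6822, 1.7496]  P^-=[0.8488 0.1906; 0.1906 1.0191]  H_jac=[-0.1053 0.2216]  S=[0.3605]  K=[-0.1307; 0.5706]  nu=[2.0864]  x^+=[3.4096, 2.9402]  P^+=[0.8426 0.2175; 0.2175 0.9018]
step 3: x^-=[3.7036, 2.9402]  P^-=[1.0451 0.2957; 0.2957 1.0918]  H_jac=[-0.1315 0.1656]  S=[0.3451]  K=[-0.2563; 0.4113]  nu=[1.9590]  x^+=[3.2016, 3.7458]  P^+=[1.0225 0.3321; 0.3321 1.0334]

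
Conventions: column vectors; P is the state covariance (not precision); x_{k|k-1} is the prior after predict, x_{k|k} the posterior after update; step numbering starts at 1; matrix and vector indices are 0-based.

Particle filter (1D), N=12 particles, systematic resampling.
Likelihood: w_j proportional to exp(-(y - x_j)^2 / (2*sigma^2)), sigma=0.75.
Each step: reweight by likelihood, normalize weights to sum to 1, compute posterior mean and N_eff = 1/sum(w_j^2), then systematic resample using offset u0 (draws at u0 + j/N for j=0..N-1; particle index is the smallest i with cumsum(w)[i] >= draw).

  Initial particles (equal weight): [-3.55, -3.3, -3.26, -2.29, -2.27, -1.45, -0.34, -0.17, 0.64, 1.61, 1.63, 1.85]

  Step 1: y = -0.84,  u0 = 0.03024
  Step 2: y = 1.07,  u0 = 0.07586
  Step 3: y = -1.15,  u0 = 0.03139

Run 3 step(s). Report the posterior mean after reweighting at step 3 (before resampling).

step 1: w=[0.0005, 0.0017, 0.0021, 0.0577, 0.0608, 0.2689, 0.2997, 0.2511, 0.0534, 0.0018, 0.0017, 0.0006]  mean=-0.7781  Neff=4.2542  idx=[3, 4, 5, 5, 5, 6, 6, 6, 7, 7, 7, 8]
step 2: w=[0.0000, 0.0000, 0.0017, 0.0017, 0.0017, 0.0800, 0.0800, 0.0800, 0.1193, 0.1193, 0.1193, 0.3971]  mean=0.1045  Neff=4.5532  idx=[5, 6, 7, 8, 9, 10, 10, 11, 11, 11, 11, 11]
step 3: w=[0.1522, 0.1522, 0.1522, 0.1161, 0.1161, 0.1161, 0.1161, 0.0158, 0.0158, 0.0158, 0.0158, 0.0158]  mean=-0.1836  Neff=8.0223  idx=[0, 0, 1, 1, 2, 2, 3, 4, 5, 5, 6, 8]

post_mean = -0.1836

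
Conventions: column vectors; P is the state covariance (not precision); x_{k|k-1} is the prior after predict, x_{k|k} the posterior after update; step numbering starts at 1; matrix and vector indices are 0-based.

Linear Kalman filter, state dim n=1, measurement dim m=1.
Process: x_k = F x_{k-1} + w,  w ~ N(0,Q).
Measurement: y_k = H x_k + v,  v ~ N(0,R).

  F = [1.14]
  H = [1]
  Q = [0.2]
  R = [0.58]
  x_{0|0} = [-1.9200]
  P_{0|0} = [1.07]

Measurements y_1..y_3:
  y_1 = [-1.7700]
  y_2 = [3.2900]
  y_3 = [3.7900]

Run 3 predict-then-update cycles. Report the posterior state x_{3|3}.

x_post = [2.4734]

step 1: x^-=[-2.1888]  P^-=[1.5906]  S=[2.1706]  K=[0.7328]  nu=[0.4188]  x^+=[-1.8819]  P^+=[0.4250]
step 2: x^-=[-2.1454]  P^-=[0.7524]  S=[1.3324]  K=[0.5647]  nu=[5.4354]  x^+=[0.9239]  P^+=[0.3275]
step 3: x^-=[1.0532]  P^-=[0.6256]  S=[1.2056]  K=[0.5189]  nu=[2.7368]  x^+=[2.4734]  P^+=[0.3010]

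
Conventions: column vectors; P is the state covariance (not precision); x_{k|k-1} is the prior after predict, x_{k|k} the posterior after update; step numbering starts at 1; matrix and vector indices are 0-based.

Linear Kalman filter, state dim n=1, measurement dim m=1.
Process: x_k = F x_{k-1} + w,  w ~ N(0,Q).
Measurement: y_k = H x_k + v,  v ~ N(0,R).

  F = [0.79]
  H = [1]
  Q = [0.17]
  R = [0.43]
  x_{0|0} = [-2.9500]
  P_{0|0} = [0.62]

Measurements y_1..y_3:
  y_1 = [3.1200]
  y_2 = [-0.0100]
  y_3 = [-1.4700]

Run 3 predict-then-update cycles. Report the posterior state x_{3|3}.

step 1: x^-=[-2.3305]  P^-=[0.5569]  S=[0.9869]  K=[0.5643]  nu=[5.4505]  x^+=[0.7453]  P^+=[0.2427]
step 2: x^-=[0.5888]  P^-=[0.3214]  S=[0.7514]  K=[0.4278]  nu=[-0.5988]  x^+=[0.3326]  P^+=[0.1839]
step 3: x^-=[0.2628]  P^-=[0.2848]  S=[0.7148]  K=[0.3984]  nu=[-1.7328]  x^+=[-0.4276]  P^+=[0.1713]

x_post = [-0.4276]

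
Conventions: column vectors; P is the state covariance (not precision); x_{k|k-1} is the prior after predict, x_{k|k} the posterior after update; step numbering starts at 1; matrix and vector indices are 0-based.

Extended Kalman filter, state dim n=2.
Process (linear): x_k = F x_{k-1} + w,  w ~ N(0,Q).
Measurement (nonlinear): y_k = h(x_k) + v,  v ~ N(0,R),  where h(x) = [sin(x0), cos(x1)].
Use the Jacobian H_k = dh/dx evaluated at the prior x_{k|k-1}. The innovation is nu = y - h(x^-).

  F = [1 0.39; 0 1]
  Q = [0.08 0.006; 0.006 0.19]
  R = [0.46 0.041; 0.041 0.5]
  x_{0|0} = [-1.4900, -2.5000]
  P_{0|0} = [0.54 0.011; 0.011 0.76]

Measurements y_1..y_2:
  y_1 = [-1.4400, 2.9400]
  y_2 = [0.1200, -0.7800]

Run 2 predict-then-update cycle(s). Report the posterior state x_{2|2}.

x_post = [-0.9879, 0.5012]

step 1: x^-=[-2.4650, -2.5000]  P^-=[0.7442 0.3134; 0.3134 0.9500]  H_jac=[-0.7797 0.0000; 0.0000 0.5985]  S=[0.9124 -0.1052; -0.1052 0.8403]  K=[-0.6191 0.1457; -0.1926 0.6525]  nu=[-0.8139, 3.7411]  x^+=[-1.4161, 0.0979]  P^+=[0.3576 0.0793; 0.0793 0.5320]
step 2: x^-=[-1.3780, 0.0979]  P^-=[0.5804 0.2928; 0.2928 0.7220]  H_jac=[0.1916 0.0000; 0.0000 -0.0977]  S=[0.4813 0.0355; 0.0355 0.5069]  K=[0.2365 -0.0730; 0.1275 -0.1481]  nu=[1.1015, -1.7752]  x^+=[-0.9879, 0.5012]  P^+=[0.5520 0.2743; 0.2743 0.7044]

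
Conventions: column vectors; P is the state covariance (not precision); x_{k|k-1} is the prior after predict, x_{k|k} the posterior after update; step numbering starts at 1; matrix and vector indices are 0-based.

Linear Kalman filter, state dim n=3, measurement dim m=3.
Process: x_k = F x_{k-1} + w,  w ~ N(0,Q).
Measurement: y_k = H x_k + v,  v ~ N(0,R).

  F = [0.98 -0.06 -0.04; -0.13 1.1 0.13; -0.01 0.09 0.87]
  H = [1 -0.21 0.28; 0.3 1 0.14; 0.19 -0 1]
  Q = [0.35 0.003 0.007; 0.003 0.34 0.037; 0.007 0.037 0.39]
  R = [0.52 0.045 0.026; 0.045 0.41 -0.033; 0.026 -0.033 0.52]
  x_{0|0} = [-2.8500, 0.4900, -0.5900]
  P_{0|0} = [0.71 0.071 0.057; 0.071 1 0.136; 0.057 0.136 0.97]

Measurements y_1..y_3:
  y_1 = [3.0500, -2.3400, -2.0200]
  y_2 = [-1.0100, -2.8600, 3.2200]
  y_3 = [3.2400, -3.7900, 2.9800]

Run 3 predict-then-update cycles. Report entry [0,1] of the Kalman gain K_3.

K[0,1] = 0.0721

step 1: x^-=[-2.7988, 0.8328, -0.4407]  P^-=[1.0249 -0.0809 0.0082; -0.0809 1.5951 0.3702; 0.0082 0.3702 1.1525]  S=[1.7006 0.0815 0.4776; 0.0815 2.1757 0.5443; 0.4776 0.5443 1.7127]  K=[0.6347 0.1038 -0.0915; -0.2289 0.7459 0.0340; -0.0401 0.0821 0.6590]  nu=[6.1471, -2.2715, -1.0475]  x^+=[0.9629, -2.3038, -1.5640]  P^+=[0.3571 -0.0187 -0.1023; -0.0187 0.3013 -0.0094; -0.1023 -0.0094 0.3583]
step 2: x^-=[1.1444, -2.8627, -1.5777]  P^-=[0.7048 -0.0976 -0.0990; -0.0976 0.7228 0.1109; -0.0990 0.1109 0.6641]  S=[1.2812 0.0448 0.2222; 0.0448 1.1734 0.1601; 0.2222 0.1601 1.1719]  K=[0.5567 0.0757 -0.0861; -0.1974 0.6073 0.0332; -0.0482 0.0753 0.5495]  nu=[-2.3138, -0.1198, 4.5802]  x^+=[-0.5472, -2.3263, 1.0417]  P^+=[0.3119 -0.0218 -0.0921; -0.0218 0.2460 -0.0038; -0.0921 -0.0038 0.2995]
step 3: x^-=[-0.4384, -2.3524, 0.7023]  P^-=[0.6606 -0.0902 -0.0881; -0.0902 0.6563 0.1030; -0.0881 0.1030 0.6198]  S=[1.2346 0.0513 0.2143; 0.0513 1.1053 0.1486; 0.2143 0.1486 1.1301]  K=[0.5412 0.0721 -0.0789; -0.1918 0.5865 0.0353; -0.0438 0.0784 0.5316]  nu=[2.9877, -1.4044, 2.3610]  x^+=[0.8909, -3.6659, 1.7164]  P^+=[0.3023 -0.0220 -0.0868; -0.0220 0.2375 -0.0018; -0.0868 -0.0018 0.2892]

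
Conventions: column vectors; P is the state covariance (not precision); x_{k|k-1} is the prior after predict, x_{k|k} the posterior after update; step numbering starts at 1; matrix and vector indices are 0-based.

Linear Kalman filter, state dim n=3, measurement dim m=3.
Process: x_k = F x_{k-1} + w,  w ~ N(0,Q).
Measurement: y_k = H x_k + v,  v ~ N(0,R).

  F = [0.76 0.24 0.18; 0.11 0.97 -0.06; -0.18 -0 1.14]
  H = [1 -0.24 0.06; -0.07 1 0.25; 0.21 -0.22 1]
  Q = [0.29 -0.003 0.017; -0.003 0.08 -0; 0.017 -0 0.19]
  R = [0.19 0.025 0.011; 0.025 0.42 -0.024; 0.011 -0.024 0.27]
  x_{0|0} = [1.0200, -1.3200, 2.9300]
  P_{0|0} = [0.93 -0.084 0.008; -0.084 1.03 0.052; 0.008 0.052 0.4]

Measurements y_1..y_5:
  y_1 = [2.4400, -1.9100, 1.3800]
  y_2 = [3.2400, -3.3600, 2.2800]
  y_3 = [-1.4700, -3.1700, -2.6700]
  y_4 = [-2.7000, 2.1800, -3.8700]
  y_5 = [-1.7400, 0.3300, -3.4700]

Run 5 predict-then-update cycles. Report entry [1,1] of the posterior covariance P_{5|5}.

P_post[1,1] = 0.1584

step 1: x^-=[0.9858, -1.3440, 3.1566]  P^-=[0.8755 0.2542 -0.0036; 0.2542 1.0377 0.0275; -0.0036 0.0275 0.7367]  S=[1.0047 -0.0167 0.2145; -0.0167 1.4864 0.0023; 0.2145 0.0023 1.0584]  K=[0.8234 0.1385 -0.0497; 0.0505 0.6916 -0.1511; -0.1160 0.1401 0.7128]  nu=[0.9422, -1.2861, -2.2793]  x^+=[1.6968, -1.8416, 1.2424]  P^+=[0.1846 0.0990 -0.0247; 0.0990 0.3049 -0.0105; -0.0247 -0.0105 0.1907]
step 2: x^-=[1.0712, -1.6743, 1.1109]  P^-=[0.4488 0.1559 0.0031; 0.1559 0.3925 -0.0490; 0.0031 -0.0490 0.4539]  S=[0.5900 0.0655 0.1266; 0.0655 0.7967 -0.0147; 0.1266 -0.0147 0.7712]  K=[0.6930 0.0997 -0.0301; 0.0786 0.4546 -0.1373; -0.0719 0.0979 0.6171]  nu=[1.7003, -1.8885, 0.5758]  x^+=[2.0438, -2.4782, 1.1590]  P^+=[0.1530 0.0753 -0.0185; 0.0753 0.2059 -0.0176; -0.0185 -0.0176 0.1635]
step 3: x^-=[1.1671, -2.2486, 0.9533]  P^-=[0.4164 0.1111 0.0061; 0.1111 0.2945 -0.0494; 0.0061 -0.0494 0.4150]  S=[0.5737 0.0458 0.1276; 0.0458 0.7020 -0.0129; 0.1276 -0.0129 0.7316]  K=[0.6791 0.0741 -0.0226; 0.0631 0.3844 -0.1284; -0.0653 0.0921 0.5968]  nu=[-3.2340, -1.0780, -4.3631]  x^+=[-1.0104, -2.3068, -1.5387]  P^+=[0.1469 0.0633 -0.0173; 0.0633 0.1750 -0.0180; -0.0173 -0.0180 0.1579]
step 4: x^-=[-1.5985, -2.2565, -1.5722]  P^-=[0.4068 0.0942 0.0072; 0.0942 0.2628 -0.0470; 0.0072 -0.0470 0.4071]  S=[0.5704 0.0371 0.1285; 0.0371 0.6733 -0.0093; 0.1285 -0.0093 0.7227]  K=[0.6746 0.0628 -0.0196; 0.0539 0.3584 -0.1226; -0.0642 0.0924 0.5922]  nu=[-1.5487, 4.7176, -2.4585]  x^+=[-2.2987, -0.3475, -2.4932]  P^+=[0.1445 0.0581 -0.0169; 0.0581 0.1633 -0.0174; -0.0169 -0.0174 0.1567]
step 5: x^-=[-2.2792, -0.4403, -2.4285]  P^-=[0.4030 0.0874 0.0080; 0.0874 0.2506 -0.0453; 0.0080 -0.0453 0.4053]  S=[0.5692 0.0336 0.1291; 0.0336 0.6627 -0.0069; 0.1291 -0.0069 0.7204]  K=[0.6727 0.0581 -0.0181; 0.0497 0.3480 -0.1194; -0.0637 0.0932 0.5911]  nu=[0.5792, 1.2179, -0.6597]  x^+=[-1.8069, 0.0911, -2.7419]  P^+=[0.1435 0.0559 -0.0167; 0.0559 0.1584 -0.0169; -0.0167 -0.0169 0.1564]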